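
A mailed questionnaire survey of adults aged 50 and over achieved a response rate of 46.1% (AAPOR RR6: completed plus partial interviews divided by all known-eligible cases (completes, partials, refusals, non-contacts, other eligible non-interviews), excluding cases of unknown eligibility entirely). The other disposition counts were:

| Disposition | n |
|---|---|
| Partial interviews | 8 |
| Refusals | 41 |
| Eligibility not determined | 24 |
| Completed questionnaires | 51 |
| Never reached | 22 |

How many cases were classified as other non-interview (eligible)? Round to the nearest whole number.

6

Numerator = 51 + 8 = 59
RR6 = 59 / D = 0.461
D = 59 / 0.461 = 128.0
Rest of base = 122
other non-interview (eligible) = 128.0 − 122 ≈ 6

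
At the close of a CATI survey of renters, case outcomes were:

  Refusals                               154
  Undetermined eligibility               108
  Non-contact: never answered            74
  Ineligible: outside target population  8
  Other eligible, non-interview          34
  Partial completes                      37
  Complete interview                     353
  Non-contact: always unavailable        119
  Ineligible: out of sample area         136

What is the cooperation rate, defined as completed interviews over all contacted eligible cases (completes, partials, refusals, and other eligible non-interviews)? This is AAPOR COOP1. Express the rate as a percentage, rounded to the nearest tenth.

61.1%

No contact after all attempts = 74 + 119 = 193
Ineligible = 8 + 136 = 144
Top = 353
Denominator = 353 + 37 + 154 + 34 = 578
COOP1 = 353 / 578 = 0.6107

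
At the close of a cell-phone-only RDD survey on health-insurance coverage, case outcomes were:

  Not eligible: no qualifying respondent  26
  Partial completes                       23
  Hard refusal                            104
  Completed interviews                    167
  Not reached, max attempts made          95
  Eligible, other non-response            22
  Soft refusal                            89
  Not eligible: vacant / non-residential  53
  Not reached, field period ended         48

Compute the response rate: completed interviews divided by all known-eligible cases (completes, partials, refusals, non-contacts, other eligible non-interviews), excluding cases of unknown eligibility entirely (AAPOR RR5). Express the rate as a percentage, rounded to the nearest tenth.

Refused = 104 + 89 = 193
Never reached = 48 + 95 = 143
Ineligible = 26 + 53 = 79
Numerator → 167
Denom → 167 + 23 + 193 + 143 + 22 = 548
RR5 = 167 / 548 = 0.3047

30.5%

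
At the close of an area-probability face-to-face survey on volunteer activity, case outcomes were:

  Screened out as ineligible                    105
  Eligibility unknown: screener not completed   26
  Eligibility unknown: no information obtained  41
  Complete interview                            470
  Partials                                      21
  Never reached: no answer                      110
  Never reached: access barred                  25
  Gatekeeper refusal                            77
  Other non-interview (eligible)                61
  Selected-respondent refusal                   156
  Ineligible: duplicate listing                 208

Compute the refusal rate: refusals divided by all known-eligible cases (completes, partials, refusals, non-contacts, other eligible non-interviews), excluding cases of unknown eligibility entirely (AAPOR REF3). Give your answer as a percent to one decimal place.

Refusals = 77 + 156 = 233
Never reached = 110 + 25 = 135
Unknown eligibility = 26 + 41 = 67
Screened out, ineligible = 105 + 208 = 313
Top = 233
Base = 470 + 21 + 233 + 135 + 61 = 920
REF3 = 233 / 920 = 0.2533

25.3%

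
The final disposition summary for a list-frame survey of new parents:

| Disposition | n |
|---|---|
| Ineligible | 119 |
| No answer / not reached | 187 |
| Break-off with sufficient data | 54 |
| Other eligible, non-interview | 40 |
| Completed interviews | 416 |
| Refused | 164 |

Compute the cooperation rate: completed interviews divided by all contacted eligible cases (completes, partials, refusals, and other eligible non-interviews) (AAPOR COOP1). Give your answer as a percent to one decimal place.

Top: 416
Base: 416 + 54 + 164 + 40 = 674
COOP1 = 416 / 674 = 0.6172

61.7%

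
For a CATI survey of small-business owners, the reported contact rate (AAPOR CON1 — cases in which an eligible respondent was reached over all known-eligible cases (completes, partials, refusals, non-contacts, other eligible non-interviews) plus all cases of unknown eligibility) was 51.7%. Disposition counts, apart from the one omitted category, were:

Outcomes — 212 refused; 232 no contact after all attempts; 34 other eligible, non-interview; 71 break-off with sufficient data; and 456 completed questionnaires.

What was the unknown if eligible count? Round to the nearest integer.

490

Top: 456 + 71 + 212 + 34 = 773
CON1 = 773 / D = 0.517
D = 773 / 0.517 = 1495.2
Rest of base = 1005
unknown if eligible = 1495.2 − 1005 ≈ 490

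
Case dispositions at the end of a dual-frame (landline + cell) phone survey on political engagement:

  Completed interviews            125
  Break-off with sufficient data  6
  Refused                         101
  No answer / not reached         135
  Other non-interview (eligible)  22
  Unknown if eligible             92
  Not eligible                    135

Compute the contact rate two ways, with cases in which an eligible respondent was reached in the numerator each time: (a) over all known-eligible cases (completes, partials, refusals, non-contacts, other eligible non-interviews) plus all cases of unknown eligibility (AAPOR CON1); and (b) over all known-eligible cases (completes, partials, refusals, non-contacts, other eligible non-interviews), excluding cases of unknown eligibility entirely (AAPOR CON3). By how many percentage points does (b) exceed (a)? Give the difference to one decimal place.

12.5

Numerator = 125 + 6 + 101 + 22 = 254
Denominator = 125 + 6 + 101 + 135 + 22 + 92 = 481
CON1 = 254 / 481 = 0.5281
Denominator = 125 + 6 + 101 + 135 + 22 = 389
CON3 = 254 / 389 = 0.6530
Difference = 65.30 − 52.81 = 12.49 percentage points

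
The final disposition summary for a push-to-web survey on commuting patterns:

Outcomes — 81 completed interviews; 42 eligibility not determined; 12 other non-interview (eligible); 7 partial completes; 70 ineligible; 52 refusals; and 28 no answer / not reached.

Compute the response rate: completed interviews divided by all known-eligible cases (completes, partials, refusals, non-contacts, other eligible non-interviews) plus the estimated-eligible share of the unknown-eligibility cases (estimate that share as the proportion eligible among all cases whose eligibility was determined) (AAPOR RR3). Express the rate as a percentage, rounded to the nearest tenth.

38.5%

Num → 81
Determined eligible → 81 + 7 + 52 + 28 + 12 = 180
e = 180 / (180 + 70) = 180 / 250 = 0.7200
Eligible share of unknowns → 0.7200 × 42 = 30.24
Base → 180 + 30.24 = 210.24
RR3 = 81 / 210.24 = 0.3853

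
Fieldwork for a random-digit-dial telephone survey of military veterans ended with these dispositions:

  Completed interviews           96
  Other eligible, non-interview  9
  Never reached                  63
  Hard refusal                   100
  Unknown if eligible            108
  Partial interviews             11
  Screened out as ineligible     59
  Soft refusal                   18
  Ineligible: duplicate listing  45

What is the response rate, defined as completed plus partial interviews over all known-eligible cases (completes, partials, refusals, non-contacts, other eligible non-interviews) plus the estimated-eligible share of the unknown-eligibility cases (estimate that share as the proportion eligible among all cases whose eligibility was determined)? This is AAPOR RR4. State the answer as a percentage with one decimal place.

28.4%

Refusal or break-off = 100 + 18 = 118
Not eligible = 59 + 45 = 104
Numerator: 96 + 11 = 107
Determined eligible: 96 + 11 + 118 + 63 + 9 = 297
e = 297 / (297 + 104) = 297 / 401 = 0.7406
Estimated eligible among unknowns: 0.7406 × 108 = 79.98
Denom: 297 + 79.98 = 376.98
RR4 = 107 / 376.98 = 0.2838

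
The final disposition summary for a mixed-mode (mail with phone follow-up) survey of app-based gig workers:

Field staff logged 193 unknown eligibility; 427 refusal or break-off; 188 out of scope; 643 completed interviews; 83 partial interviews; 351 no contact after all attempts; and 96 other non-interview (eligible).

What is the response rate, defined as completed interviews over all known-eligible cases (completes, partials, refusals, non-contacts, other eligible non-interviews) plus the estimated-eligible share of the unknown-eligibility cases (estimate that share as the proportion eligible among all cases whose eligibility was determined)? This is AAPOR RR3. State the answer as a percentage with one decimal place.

Numerator: 643
Eligible (known): 643 + 83 + 427 + 351 + 96 = 1600
e = 1600 / (1600 + 188) = 1600 / 1788 = 0.8949
Estimated eligible among unknowns: 0.8949 × 193 = 172.72
Base: 1600 + 172.72 = 1772.72
RR3 = 643 / 1772.72 = 0.3627

36.3%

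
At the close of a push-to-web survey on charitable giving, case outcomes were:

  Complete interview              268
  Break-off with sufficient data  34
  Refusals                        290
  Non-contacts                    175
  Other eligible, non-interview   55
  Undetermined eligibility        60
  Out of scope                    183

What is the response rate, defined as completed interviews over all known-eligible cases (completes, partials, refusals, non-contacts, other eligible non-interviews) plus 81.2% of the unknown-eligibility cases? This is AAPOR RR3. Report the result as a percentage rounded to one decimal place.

30.8%

Top: 268
Known eligible: 268 + 34 + 290 + 175 + 55 = 822
e × U: 0.8120 × 60 = 48.72
Base: 822 + 48.72 = 870.72
RR3 = 268 / 870.72 = 0.3078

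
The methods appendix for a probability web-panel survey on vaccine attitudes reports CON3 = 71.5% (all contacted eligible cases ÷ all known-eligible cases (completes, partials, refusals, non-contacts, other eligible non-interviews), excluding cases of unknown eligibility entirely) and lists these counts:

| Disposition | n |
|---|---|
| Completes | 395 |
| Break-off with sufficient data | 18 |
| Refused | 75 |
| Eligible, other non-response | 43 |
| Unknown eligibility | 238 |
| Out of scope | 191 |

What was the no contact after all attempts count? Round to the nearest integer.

212

Num = 395 + 18 + 75 + 43 = 531
CON3 = 531 / D = 0.715
D = 531 / 0.715 = 742.7
Remaining denominator categories sum to 531
no contact after all attempts = 742.7 − 531 ≈ 212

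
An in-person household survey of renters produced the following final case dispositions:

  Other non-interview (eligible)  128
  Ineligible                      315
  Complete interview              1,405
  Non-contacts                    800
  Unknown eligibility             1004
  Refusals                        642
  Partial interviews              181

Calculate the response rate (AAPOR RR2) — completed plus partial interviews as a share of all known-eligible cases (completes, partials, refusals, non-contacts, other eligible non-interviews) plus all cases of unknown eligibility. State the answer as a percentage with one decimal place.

Numerator → 1405 + 181 = 1586
Base → 1405 + 181 + 642 + 800 + 128 + 1004 = 4160
RR2 = 1586 / 4160 = 0.3812

38.1%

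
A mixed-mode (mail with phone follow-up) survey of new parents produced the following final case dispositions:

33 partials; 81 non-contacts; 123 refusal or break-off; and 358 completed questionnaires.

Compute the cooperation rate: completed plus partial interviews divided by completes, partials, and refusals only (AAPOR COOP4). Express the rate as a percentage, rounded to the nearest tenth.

76.1%

Top → 358 + 33 = 391
Denominator → 358 + 33 + 123 = 514
COOP4 = 391 / 514 = 0.7607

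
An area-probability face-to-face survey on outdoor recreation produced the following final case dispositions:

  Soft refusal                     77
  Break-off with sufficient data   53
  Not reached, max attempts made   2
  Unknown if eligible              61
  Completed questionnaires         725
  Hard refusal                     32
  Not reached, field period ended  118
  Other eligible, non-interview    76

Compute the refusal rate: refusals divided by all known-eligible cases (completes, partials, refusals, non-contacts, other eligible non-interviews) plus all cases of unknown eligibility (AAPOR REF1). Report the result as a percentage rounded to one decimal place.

9.5%

Declined to participate = 32 + 77 = 109
No contact after all attempts = 118 + 2 = 120
Top: 109
Base: 725 + 53 + 109 + 120 + 76 + 61 = 1144
REF1 = 109 / 1144 = 0.0953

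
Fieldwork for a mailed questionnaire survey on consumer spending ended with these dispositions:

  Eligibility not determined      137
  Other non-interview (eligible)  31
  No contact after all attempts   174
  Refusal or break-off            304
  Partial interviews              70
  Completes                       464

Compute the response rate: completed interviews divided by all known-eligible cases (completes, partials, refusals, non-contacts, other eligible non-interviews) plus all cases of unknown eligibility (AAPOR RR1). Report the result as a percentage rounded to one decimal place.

39.3%

Top: 464
Denominator: 464 + 70 + 304 + 174 + 31 + 137 = 1180
RR1 = 464 / 1180 = 0.3932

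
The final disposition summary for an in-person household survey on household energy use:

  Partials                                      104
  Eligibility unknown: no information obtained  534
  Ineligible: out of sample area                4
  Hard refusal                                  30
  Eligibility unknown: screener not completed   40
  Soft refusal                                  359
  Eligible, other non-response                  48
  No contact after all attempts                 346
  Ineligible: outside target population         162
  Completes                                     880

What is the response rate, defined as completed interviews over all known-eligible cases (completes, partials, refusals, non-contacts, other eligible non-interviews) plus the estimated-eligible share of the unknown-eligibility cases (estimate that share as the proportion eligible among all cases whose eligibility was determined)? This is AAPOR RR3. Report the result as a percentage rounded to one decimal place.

38.4%

Declined to participate = 30 + 359 = 389
Eligibility not determined = 40 + 534 = 574
Out of scope = 162 + 4 = 166
Numerator: 880
Known eligible: 880 + 104 + 389 + 346 + 48 = 1767
e = 1767 / (1767 + 166) = 1767 / 1933 = 0.9141
Eligible share of unknowns: 0.9141 × 574 = 524.69
Denominator: 1767 + 524.69 = 2291.69
RR3 = 880 / 2291.69 = 0.3840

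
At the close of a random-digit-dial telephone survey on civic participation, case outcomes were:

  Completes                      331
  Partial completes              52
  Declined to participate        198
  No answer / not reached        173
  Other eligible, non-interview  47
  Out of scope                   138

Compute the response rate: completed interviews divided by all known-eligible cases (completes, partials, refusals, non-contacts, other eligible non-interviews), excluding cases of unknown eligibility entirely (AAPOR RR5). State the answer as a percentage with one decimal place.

Num: 331
Base: 331 + 52 + 198 + 173 + 47 = 801
RR5 = 331 / 801 = 0.4132

41.3%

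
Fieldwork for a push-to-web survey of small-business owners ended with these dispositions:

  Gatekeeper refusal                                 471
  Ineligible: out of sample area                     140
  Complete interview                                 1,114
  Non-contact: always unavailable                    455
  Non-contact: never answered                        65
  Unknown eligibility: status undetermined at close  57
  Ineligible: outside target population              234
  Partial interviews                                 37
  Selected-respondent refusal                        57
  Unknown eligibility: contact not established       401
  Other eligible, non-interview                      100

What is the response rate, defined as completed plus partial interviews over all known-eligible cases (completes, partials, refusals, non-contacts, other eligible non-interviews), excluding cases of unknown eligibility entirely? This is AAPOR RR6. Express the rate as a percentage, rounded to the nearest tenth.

50.1%

Refused = 471 + 57 = 528
No answer / not reached = 65 + 455 = 520
Unknown if eligible = 401 + 57 = 458
Not eligible = 234 + 140 = 374
Numerator: 1114 + 37 = 1151
Denom: 1114 + 37 + 528 + 520 + 100 = 2299
RR6 = 1151 / 2299 = 0.5007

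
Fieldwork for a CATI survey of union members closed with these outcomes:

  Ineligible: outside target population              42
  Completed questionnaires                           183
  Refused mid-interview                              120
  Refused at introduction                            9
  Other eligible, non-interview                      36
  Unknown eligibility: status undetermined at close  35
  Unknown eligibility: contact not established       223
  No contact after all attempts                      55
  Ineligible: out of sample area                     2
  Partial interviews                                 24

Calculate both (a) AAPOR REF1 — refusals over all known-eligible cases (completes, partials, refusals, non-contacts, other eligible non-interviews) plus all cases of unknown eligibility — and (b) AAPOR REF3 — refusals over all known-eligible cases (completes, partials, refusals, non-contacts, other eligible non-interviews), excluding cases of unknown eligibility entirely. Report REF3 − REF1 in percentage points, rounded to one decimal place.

11.4

Refused = 9 + 120 = 129
Unknown eligibility = 223 + 35 = 258
Not eligible = 42 + 2 = 44
Numerator = 129
Denom = 183 + 24 + 129 + 55 + 36 + 258 = 685
REF1 = 129 / 685 = 0.1883
Denom = 183 + 24 + 129 + 55 + 36 = 427
REF3 = 129 / 427 = 0.3021
Difference = 30.21 − 18.83 = 11.38 percentage points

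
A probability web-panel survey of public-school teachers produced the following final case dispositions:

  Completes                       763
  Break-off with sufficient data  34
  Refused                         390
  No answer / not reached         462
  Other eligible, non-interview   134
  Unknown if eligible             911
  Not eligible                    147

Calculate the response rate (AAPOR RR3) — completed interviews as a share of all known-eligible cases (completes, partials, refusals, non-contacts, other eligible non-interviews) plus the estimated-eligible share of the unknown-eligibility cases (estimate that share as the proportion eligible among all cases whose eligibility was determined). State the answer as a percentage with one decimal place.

Top: 763
Known eligible: 763 + 34 + 390 + 462 + 134 = 1783
e = 1783 / (1783 + 147) = 1783 / 1930 = 0.9238
Eligible share of unknowns: 0.9238 × 911 = 841.58
Denominator: 1783 + 841.58 = 2624.58
RR3 = 763 / 2624.58 = 0.2907

29.1%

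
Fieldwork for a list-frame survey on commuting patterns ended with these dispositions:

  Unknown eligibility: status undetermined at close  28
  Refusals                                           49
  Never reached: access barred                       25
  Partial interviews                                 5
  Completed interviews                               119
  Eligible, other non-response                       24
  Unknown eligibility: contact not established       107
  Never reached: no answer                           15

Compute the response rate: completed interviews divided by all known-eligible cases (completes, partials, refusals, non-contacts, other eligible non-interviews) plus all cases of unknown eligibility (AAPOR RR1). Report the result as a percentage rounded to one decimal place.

No contact after all attempts = 15 + 25 = 40
Undetermined eligibility = 107 + 28 = 135
Numerator = 119
Denominator = 119 + 5 + 49 + 40 + 24 + 135 = 372
RR1 = 119 / 372 = 0.3199

32.0%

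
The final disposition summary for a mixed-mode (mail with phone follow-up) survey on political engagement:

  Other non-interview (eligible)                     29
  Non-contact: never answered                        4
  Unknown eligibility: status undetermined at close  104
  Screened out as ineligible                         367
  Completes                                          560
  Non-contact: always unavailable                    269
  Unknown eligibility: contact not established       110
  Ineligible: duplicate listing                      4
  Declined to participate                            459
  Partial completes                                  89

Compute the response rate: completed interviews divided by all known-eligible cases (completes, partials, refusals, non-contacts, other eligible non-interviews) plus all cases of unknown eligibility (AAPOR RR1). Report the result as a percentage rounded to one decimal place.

Non-contacts = 4 + 269 = 273
Unknown if eligible = 110 + 104 = 214
Screened out, ineligible = 367 + 4 = 371
Num = 560
Denom = 560 + 89 + 459 + 273 + 29 + 214 = 1624
RR1 = 560 / 1624 = 0.3448

34.5%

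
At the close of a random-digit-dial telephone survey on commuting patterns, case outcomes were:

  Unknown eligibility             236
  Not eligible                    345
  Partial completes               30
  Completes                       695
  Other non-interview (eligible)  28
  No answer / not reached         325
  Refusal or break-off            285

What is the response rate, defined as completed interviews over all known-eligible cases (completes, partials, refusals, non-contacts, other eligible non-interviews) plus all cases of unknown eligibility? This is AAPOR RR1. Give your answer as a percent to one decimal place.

Num = 695
Base = 695 + 30 + 285 + 325 + 28 + 236 = 1599
RR1 = 695 / 1599 = 0.4346

43.5%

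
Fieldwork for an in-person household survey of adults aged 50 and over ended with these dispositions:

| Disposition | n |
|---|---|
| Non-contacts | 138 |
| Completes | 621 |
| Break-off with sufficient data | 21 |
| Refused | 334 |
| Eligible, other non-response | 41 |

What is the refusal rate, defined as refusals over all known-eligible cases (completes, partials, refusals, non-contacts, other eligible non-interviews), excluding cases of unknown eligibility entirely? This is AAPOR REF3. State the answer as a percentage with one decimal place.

Numerator → 334
Denominator → 621 + 21 + 334 + 138 + 41 = 1155
REF3 = 334 / 1155 = 0.2892

28.9%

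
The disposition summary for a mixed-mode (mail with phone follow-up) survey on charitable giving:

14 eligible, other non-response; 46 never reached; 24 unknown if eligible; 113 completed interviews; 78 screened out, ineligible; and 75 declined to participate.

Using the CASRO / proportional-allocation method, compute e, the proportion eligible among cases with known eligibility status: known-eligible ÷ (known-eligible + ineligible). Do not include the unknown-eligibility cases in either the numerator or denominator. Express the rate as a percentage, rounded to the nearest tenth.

76.1%

Eligible (known) = 113 + 75 + 46 + 14 = 248
e = 248 / (248 + 78) = 248 / 326 = 0.7607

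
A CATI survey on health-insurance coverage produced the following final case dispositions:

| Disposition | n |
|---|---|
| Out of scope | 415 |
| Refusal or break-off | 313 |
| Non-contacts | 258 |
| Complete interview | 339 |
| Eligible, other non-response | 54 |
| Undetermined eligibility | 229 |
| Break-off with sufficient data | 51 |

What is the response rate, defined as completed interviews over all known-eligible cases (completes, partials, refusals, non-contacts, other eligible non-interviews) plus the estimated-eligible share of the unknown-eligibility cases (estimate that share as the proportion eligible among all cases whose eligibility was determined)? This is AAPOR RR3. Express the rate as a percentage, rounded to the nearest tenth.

Top = 339
Determined eligible = 339 + 51 + 313 + 258 + 54 = 1015
e = 1015 / (1015 + 415) = 1015 / 1430 = 0.7098
Eligible share of unknowns = 0.7098 × 229 = 162.54
Denominator = 1015 + 162.54 = 1177.54
RR3 = 339 / 1177.54 = 0.2879

28.8%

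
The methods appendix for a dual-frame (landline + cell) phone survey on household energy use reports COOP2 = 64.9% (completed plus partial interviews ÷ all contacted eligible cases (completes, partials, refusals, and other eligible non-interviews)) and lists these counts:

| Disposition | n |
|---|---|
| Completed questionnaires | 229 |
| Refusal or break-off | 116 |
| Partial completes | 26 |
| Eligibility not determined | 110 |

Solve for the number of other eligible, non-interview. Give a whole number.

Num: 229 + 26 = 255
COOP2 = 255 / D = 0.649
D = 255 / 0.649 = 392.9
Rest of base = 371
other eligible, non-interview = 392.9 − 371 ≈ 22

22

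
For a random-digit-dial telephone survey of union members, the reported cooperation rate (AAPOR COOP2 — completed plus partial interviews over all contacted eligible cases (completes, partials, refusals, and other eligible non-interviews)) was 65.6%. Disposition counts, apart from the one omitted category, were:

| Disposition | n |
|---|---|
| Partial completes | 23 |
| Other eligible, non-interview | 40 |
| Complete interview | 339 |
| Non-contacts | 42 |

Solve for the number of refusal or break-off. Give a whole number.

Numerator: 339 + 23 = 362
COOP2 = 362 / D = 0.656
D = 362 / 0.656 = 551.8
Rest of base = 402
refusal or break-off = 551.8 − 402 ≈ 150

150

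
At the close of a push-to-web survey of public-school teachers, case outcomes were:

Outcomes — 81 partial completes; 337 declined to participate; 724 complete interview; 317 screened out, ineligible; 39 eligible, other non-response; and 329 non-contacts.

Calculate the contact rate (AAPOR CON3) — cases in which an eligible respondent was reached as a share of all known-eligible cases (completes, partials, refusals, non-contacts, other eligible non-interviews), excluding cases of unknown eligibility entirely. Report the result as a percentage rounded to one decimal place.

78.2%

Num: 724 + 81 + 337 + 39 = 1181
Base: 724 + 81 + 337 + 329 + 39 = 1510
CON3 = 1181 / 1510 = 0.7821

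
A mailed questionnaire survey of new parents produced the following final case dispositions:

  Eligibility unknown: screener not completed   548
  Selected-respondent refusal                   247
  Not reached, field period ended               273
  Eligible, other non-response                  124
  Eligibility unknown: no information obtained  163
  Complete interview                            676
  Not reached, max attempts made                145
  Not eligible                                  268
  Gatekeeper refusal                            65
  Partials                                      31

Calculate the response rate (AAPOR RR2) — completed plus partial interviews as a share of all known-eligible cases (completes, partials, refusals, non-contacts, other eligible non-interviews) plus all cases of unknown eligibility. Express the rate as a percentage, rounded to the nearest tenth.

Refusal or break-off = 65 + 247 = 312
Never reached = 273 + 145 = 418
Eligibility not determined = 548 + 163 = 711
Numerator: 676 + 31 = 707
Denominator: 676 + 31 + 312 + 418 + 124 + 711 = 2272
RR2 = 707 / 2272 = 0.3112

31.1%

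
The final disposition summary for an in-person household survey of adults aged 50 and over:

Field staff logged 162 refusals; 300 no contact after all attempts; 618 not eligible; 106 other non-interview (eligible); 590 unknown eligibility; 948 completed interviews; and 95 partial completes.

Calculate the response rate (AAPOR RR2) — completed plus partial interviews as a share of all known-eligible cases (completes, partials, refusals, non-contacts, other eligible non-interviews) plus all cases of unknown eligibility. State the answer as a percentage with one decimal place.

47.4%

Numerator: 948 + 95 = 1043
Denominator: 948 + 95 + 162 + 300 + 106 + 590 = 2201
RR2 = 1043 / 2201 = 0.4739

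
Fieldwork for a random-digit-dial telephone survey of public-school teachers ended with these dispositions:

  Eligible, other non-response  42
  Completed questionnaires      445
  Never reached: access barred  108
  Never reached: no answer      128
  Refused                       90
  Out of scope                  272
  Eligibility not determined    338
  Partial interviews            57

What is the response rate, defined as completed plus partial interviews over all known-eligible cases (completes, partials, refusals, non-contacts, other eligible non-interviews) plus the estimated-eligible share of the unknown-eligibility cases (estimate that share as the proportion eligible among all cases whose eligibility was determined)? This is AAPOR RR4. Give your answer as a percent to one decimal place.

Non-contacts = 128 + 108 = 236
Numerator = 445 + 57 = 502
Eligible (known) = 445 + 57 + 90 + 236 + 42 = 870
e = 870 / (870 + 272) = 870 / 1142 = 0.7618
Eligible share of unknowns = 0.7618 × 338 = 257.49
Base = 870 + 257.49 = 1127.49
RR4 = 502 / 1127.49 = 0.4452

44.5%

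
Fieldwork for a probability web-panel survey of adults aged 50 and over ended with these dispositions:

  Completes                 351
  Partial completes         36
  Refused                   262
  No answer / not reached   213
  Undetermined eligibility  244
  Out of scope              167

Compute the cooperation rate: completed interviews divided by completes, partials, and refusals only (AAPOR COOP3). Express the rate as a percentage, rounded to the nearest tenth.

Num = 351
Denominator = 351 + 36 + 262 = 649
COOP3 = 351 / 649 = 0.5408

54.1%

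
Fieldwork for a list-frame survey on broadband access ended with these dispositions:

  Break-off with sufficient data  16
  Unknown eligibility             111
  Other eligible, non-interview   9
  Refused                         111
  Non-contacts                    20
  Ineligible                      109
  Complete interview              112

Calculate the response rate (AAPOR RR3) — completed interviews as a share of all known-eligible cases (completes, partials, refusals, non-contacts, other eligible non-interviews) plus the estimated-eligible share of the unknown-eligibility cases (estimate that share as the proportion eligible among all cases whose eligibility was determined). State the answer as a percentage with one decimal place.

32.3%

Top → 112
Eligible (known) → 112 + 16 + 111 + 20 + 9 = 268
e = 268 / (268 + 109) = 268 / 377 = 0.7109
e × U → 0.7109 × 111 = 78.91
Denom → 268 + 78.91 = 346.91
RR3 = 112 / 346.91 = 0.3229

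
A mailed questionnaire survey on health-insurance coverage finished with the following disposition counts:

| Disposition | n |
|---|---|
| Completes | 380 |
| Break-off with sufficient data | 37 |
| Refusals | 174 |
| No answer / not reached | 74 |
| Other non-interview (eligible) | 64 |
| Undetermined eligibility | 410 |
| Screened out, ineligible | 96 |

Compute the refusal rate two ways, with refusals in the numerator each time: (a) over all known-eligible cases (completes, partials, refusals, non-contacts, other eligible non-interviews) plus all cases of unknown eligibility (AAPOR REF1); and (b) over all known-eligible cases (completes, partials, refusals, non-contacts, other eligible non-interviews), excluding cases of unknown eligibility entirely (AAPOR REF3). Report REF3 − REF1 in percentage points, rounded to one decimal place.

8.6

Numerator: 174
Denominator: 380 + 37 + 174 + 74 + 64 + 410 = 1139
REF1 = 174 / 1139 = 0.1528
Denominator: 380 + 37 + 174 + 74 + 64 = 729
REF3 = 174 / 729 = 0.2387
Difference = 23.87 − 15.28 = 8.59 percentage points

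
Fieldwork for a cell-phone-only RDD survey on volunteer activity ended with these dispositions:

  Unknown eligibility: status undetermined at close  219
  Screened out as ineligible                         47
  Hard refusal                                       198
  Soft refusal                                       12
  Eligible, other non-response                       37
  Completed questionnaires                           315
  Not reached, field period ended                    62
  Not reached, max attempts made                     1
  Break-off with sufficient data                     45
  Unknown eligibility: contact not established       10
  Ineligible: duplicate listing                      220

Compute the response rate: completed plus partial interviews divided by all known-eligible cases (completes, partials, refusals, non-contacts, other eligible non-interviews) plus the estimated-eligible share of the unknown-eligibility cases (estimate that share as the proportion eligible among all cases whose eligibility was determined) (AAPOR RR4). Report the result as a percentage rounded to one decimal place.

43.2%

Refused = 198 + 12 = 210
No contact after all attempts = 62 + 1 = 63
Unknown if eligible = 10 + 219 = 229
Screened out, ineligible = 47 + 220 = 267
Numerator = 315 + 45 = 360
Eligible (known) = 315 + 45 + 210 + 63 + 37 = 670
e = 670 / (670 + 267) = 670 / 937 = 0.7150
Eligible share of unknowns = 0.7150 × 229 = 163.73
Base = 670 + 163.73 = 833.73
RR4 = 360 / 833.73 = 0.4318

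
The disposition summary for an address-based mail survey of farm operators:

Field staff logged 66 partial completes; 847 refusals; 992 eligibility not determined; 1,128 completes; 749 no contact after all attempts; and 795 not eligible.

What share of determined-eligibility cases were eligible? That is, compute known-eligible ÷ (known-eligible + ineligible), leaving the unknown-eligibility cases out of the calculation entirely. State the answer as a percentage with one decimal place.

Known eligible = 1128 + 66 + 847 + 749 = 2790
e = 2790 / (2790 + 795) = 2790 / 3585 = 0.7782

77.8%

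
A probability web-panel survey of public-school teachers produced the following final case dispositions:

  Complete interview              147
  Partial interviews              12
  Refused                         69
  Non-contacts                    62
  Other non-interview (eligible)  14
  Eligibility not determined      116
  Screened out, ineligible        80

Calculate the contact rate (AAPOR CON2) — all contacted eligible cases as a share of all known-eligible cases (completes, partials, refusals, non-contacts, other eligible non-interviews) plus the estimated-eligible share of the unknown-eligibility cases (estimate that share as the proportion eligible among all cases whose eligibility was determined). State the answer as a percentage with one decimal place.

Num = 147 + 12 + 69 + 14 = 242
Determined eligible = 147 + 12 + 69 + 62 + 14 = 304
e = 304 / (304 + 80) = 304 / 384 = 0.7917
e × U = 0.7917 × 116 = 91.84
Denominator = 304 + 91.84 = 395.84
CON2 = 242 / 395.84 = 0.6114

61.1%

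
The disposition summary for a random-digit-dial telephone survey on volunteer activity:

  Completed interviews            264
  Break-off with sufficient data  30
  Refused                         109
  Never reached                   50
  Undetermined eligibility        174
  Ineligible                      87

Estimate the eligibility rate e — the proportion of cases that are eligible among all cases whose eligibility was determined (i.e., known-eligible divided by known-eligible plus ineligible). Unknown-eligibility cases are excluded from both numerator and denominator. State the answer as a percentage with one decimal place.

83.9%

Known eligible: 264 + 30 + 109 + 50 = 453
e = 453 / (453 + 87) = 453 / 540 = 0.8389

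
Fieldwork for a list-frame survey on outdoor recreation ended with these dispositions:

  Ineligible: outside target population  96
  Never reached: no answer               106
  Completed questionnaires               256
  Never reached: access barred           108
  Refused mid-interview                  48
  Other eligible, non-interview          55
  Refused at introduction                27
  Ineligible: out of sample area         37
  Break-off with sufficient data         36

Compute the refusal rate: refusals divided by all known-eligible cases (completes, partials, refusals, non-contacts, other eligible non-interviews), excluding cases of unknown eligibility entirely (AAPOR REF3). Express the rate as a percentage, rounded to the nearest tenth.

11.8%

Declined to participate = 27 + 48 = 75
Never reached = 106 + 108 = 214
Screened out, ineligible = 96 + 37 = 133
Top → 75
Base → 256 + 36 + 75 + 214 + 55 = 636
REF3 = 75 / 636 = 0.1179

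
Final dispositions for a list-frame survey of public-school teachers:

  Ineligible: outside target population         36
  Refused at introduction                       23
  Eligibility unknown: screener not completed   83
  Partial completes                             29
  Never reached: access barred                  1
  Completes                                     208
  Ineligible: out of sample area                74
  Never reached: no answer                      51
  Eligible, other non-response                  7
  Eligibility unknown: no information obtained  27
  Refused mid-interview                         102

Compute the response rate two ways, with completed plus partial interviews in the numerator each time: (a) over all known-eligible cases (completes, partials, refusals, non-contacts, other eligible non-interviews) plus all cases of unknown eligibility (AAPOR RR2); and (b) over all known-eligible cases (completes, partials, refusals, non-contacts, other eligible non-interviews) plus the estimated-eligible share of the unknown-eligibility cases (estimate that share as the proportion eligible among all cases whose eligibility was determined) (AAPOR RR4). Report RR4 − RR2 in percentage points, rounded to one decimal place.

2.0

Refusals = 23 + 102 = 125
Non-contacts = 51 + 1 = 52
Unknown if eligible = 83 + 27 = 110
Out of scope = 36 + 74 = 110
Num → 208 + 29 = 237
Denominator → 208 + 29 + 125 + 52 + 7 + 110 = 531
RR2 = 237 / 531 = 0.4463
Eligible (known) → 208 + 29 + 125 + 52 + 7 = 421
e = 421 / (421 + 110) = 421 / 531 = 0.7928
Eligible share of unknowns → 0.7928 × 110 = 87.21
Denominator → 421 + 87.21 = 508.21
RR4 = 237 / 508.21 = 0.4663
Difference = 46.63 − 44.63 = 2.00 percentage points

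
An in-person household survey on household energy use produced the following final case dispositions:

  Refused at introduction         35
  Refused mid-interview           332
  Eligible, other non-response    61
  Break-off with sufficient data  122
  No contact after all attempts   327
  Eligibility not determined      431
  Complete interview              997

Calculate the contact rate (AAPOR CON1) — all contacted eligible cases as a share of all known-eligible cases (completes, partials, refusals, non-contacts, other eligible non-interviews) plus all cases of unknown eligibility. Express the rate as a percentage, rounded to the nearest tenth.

67.1%

Refusals = 35 + 332 = 367
Numerator = 997 + 122 + 367 + 61 = 1547
Base = 997 + 122 + 367 + 327 + 61 + 431 = 2305
CON1 = 1547 / 2305 = 0.6711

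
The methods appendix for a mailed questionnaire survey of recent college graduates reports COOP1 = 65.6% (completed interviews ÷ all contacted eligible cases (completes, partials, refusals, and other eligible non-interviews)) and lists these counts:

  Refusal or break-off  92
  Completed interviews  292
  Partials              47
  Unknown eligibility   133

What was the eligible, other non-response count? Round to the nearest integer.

14

COOP1 = 292 / D = 0.656
D = 292 / 0.656 = 445.1
Remaining denominator categories sum to 431
eligible, other non-response = 445.1 − 431 ≈ 14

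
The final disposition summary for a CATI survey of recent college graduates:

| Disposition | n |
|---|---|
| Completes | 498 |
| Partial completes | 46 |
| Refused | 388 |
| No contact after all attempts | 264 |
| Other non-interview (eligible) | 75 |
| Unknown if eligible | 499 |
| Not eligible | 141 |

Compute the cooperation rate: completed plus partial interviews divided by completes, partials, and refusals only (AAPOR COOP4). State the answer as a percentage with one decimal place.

Num = 498 + 46 = 544
Denom = 498 + 46 + 388 = 932
COOP4 = 544 / 932 = 0.5837

58.4%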